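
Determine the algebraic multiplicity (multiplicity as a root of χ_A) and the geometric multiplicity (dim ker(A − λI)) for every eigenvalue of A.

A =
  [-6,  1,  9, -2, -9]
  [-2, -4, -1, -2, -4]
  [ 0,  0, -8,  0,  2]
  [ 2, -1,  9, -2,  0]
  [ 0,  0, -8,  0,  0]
λ = -4: alg = 5, geom = 2

Step 1 — factor the characteristic polynomial to read off the algebraic multiplicities:
  χ_A(x) = (x + 4)^5

Step 2 — compute geometric multiplicities via the rank-nullity identity g(λ) = n − rank(A − λI):
  rank(A − (-4)·I) = 3, so dim ker(A − (-4)·I) = n − 3 = 2

Summary:
  λ = -4: algebraic multiplicity = 5, geometric multiplicity = 2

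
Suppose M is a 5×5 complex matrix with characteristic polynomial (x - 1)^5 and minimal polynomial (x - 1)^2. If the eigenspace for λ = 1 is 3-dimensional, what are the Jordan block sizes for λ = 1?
Block sizes for λ = 1: [2, 2, 1]

Step 1 — from the characteristic polynomial, algebraic multiplicity of λ = 1 is 5. From dim ker(M − (1)·I) = 3, there are exactly 3 Jordan blocks for λ = 1.
Step 2 — from the minimal polynomial, the factor (x − 1)^2 tells us the largest block for λ = 1 has size 2.
Step 3 — with total size 5, 3 blocks, and largest block 2, the block sizes (in nonincreasing order) are [2, 2, 1].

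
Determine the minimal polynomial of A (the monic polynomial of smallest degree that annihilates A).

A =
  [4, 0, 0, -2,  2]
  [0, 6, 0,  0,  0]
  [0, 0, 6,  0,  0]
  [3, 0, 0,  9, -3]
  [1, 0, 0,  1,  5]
x^2 - 12*x + 36

The characteristic polynomial is χ_A(x) = (x - 6)^5, so the eigenvalues are known. The minimal polynomial is
  m_A(x) = Π_λ (x − λ)^{k_λ}
where k_λ is the size of the *largest* Jordan block for λ (equivalently, the smallest k with (A − λI)^k v = 0 for every generalised eigenvector v of λ).

  λ = 6: largest Jordan block has size 2, contributing (x − 6)^2

So m_A(x) = (x - 6)^2 = x^2 - 12*x + 36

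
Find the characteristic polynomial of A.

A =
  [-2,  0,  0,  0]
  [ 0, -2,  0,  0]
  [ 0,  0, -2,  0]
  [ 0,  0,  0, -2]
x^4 + 8*x^3 + 24*x^2 + 32*x + 16

Expanding det(x·I − A) (e.g. by cofactor expansion or by noting that A is similar to its Jordan form J, which has the same characteristic polynomial as A) gives
  χ_A(x) = x^4 + 8*x^3 + 24*x^2 + 32*x + 16
which factors as (x + 2)^4. The eigenvalues (with algebraic multiplicities) are λ = -2 with multiplicity 4.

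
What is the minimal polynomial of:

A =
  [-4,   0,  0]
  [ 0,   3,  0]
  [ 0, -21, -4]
x^2 + x - 12

The characteristic polynomial is χ_A(x) = (x - 3)*(x + 4)^2, so the eigenvalues are known. The minimal polynomial is
  m_A(x) = Π_λ (x − λ)^{k_λ}
where k_λ is the size of the *largest* Jordan block for λ (equivalently, the smallest k with (A − λI)^k v = 0 for every generalised eigenvector v of λ).

  λ = -4: largest Jordan block has size 1, contributing (x + 4)
  λ = 3: largest Jordan block has size 1, contributing (x − 3)

So m_A(x) = (x - 3)*(x + 4) = x^2 + x - 12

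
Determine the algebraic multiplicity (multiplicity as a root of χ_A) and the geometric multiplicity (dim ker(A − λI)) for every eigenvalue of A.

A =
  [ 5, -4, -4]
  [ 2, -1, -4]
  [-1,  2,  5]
λ = 3: alg = 3, geom = 2

Step 1 — factor the characteristic polynomial to read off the algebraic multiplicities:
  χ_A(x) = (x - 3)^3

Step 2 — compute geometric multiplicities via the rank-nullity identity g(λ) = n − rank(A − λI):
  rank(A − (3)·I) = 1, so dim ker(A − (3)·I) = n − 1 = 2

Summary:
  λ = 3: algebraic multiplicity = 3, geometric multiplicity = 2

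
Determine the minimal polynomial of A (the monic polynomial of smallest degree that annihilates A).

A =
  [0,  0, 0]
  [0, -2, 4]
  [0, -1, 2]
x^2

The characteristic polynomial is χ_A(x) = x^3, so the eigenvalues are known. The minimal polynomial is
  m_A(x) = Π_λ (x − λ)^{k_λ}
where k_λ is the size of the *largest* Jordan block for λ (equivalently, the smallest k with (A − λI)^k v = 0 for every generalised eigenvector v of λ).

  λ = 0: largest Jordan block has size 2, contributing (x − 0)^2

So m_A(x) = x^2 = x^2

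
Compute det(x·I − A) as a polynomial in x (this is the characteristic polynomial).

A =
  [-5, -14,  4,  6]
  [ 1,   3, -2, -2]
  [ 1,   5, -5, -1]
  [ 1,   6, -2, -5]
x^4 + 12*x^3 + 54*x^2 + 108*x + 81

Expanding det(x·I − A) (e.g. by cofactor expansion or by noting that A is similar to its Jordan form J, which has the same characteristic polynomial as A) gives
  χ_A(x) = x^4 + 12*x^3 + 54*x^2 + 108*x + 81
which factors as (x + 3)^4. The eigenvalues (with algebraic multiplicities) are λ = -3 with multiplicity 4.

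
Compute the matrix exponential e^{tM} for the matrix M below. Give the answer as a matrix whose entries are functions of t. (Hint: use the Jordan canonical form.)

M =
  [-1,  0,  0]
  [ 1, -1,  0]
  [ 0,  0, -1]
e^{tM} =
  [exp(-t), 0, 0]
  [t*exp(-t), exp(-t), 0]
  [0, 0, exp(-t)]

Strategy: write M = P · J · P⁻¹ where J is a Jordan canonical form, so e^{tM} = P · e^{tJ} · P⁻¹, and e^{tJ} can be computed block-by-block.

M has Jordan form
J =
  [-1,  1,  0]
  [ 0, -1,  0]
  [ 0,  0, -1]
(up to reordering of blocks).

Per-block formulas:
  For a 2×2 Jordan block J_2(-1): exp(t · J_2(-1)) = e^(-1t)·(I + t·N), where N is the 2×2 nilpotent shift.
  For a 1×1 block at λ = -1: exp(t · [-1]) = [e^(-1t)].

After assembling e^{tJ} and conjugating by P, we get:

e^{tM} =
  [exp(-t), 0, 0]
  [t*exp(-t), exp(-t), 0]
  [0, 0, exp(-t)]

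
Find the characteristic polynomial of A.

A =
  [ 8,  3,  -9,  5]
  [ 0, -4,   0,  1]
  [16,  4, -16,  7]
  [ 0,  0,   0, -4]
x^4 + 16*x^3 + 96*x^2 + 256*x + 256

Expanding det(x·I − A) (e.g. by cofactor expansion or by noting that A is similar to its Jordan form J, which has the same characteristic polynomial as A) gives
  χ_A(x) = x^4 + 16*x^3 + 96*x^2 + 256*x + 256
which factors as (x + 4)^4. The eigenvalues (with algebraic multiplicities) are λ = -4 with multiplicity 4.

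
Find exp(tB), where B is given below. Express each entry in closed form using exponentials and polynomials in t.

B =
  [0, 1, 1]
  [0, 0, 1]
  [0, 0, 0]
e^{tB} =
  [1, t, t^2/2 + t]
  [0, 1, t]
  [0, 0, 1]

Strategy: write B = P · J · P⁻¹ where J is a Jordan canonical form, so e^{tB} = P · e^{tJ} · P⁻¹, and e^{tJ} can be computed block-by-block.

B has Jordan form
J =
  [0, 1, 0]
  [0, 0, 1]
  [0, 0, 0]
(up to reordering of blocks).

Per-block formulas:
  For a 3×3 Jordan block J_3(0): exp(t · J_3(0)) = e^(0t)·(I + t·N + (t^2/2)·N^2), where N is the 3×3 nilpotent shift.

After assembling e^{tJ} and conjugating by P, we get:

e^{tB} =
  [1, t, t^2/2 + t]
  [0, 1, t]
  [0, 0, 1]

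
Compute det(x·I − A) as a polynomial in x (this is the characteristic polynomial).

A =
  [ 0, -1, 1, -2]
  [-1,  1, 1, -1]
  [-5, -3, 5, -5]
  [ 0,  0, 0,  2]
x^4 - 8*x^3 + 24*x^2 - 32*x + 16

Expanding det(x·I − A) (e.g. by cofactor expansion or by noting that A is similar to its Jordan form J, which has the same characteristic polynomial as A) gives
  χ_A(x) = x^4 - 8*x^3 + 24*x^2 - 32*x + 16
which factors as (x - 2)^4. The eigenvalues (with algebraic multiplicities) are λ = 2 with multiplicity 4.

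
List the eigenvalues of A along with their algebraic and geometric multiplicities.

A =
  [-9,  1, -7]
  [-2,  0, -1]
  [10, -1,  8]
λ = -1: alg = 2, geom = 1; λ = 1: alg = 1, geom = 1

Step 1 — factor the characteristic polynomial to read off the algebraic multiplicities:
  χ_A(x) = (x - 1)*(x + 1)^2

Step 2 — compute geometric multiplicities via the rank-nullity identity g(λ) = n − rank(A − λI):
  rank(A − (-1)·I) = 2, so dim ker(A − (-1)·I) = n − 2 = 1
  rank(A − (1)·I) = 2, so dim ker(A − (1)·I) = n − 2 = 1

Summary:
  λ = -1: algebraic multiplicity = 2, geometric multiplicity = 1
  λ = 1: algebraic multiplicity = 1, geometric multiplicity = 1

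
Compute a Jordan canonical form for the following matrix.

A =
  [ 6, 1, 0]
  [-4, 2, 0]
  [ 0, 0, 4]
J_2(4) ⊕ J_1(4)

The characteristic polynomial is
  det(x·I − A) = x^3 - 12*x^2 + 48*x - 64 = (x - 4)^3

Eigenvalues and multiplicities (the geometric multiplicity of λ is n − rank(A − λI), which equals the number of Jordan blocks for λ):
  λ = 4: algebraic multiplicity = 3, geometric multiplicity = 2

Determining the block sizes for each eigenvalue:
  λ = 4: 2 blocks summing to 3 forces exactly one block of size 2 and the rest size 1 → block sizes [2, 1]

Assembling the blocks gives a Jordan form
J =
  [4, 1, 0]
  [0, 4, 0]
  [0, 0, 4]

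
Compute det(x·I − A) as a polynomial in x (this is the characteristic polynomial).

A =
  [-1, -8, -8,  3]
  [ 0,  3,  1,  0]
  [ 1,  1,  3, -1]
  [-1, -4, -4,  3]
x^4 - 8*x^3 + 24*x^2 - 32*x + 16

Expanding det(x·I − A) (e.g. by cofactor expansion or by noting that A is similar to its Jordan form J, which has the same characteristic polynomial as A) gives
  χ_A(x) = x^4 - 8*x^3 + 24*x^2 - 32*x + 16
which factors as (x - 2)^4. The eigenvalues (with algebraic multiplicities) are λ = 2 with multiplicity 4.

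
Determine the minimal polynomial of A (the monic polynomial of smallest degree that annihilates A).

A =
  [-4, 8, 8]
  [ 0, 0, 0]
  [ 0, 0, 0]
x^2 + 4*x

The characteristic polynomial is χ_A(x) = x^2*(x + 4), so the eigenvalues are known. The minimal polynomial is
  m_A(x) = Π_λ (x − λ)^{k_λ}
where k_λ is the size of the *largest* Jordan block for λ (equivalently, the smallest k with (A − λI)^k v = 0 for every generalised eigenvector v of λ).

  λ = -4: largest Jordan block has size 1, contributing (x + 4)
  λ = 0: largest Jordan block has size 1, contributing (x − 0)

So m_A(x) = x*(x + 4) = x^2 + 4*x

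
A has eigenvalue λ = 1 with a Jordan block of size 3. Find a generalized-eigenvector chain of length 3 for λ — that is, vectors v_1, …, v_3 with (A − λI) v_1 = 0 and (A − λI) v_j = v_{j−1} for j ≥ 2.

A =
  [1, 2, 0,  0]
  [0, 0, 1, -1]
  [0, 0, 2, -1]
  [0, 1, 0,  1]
A Jordan chain for λ = 1 of length 3:
v_1 = (-2, 0, -1, -1)ᵀ
v_2 = (2, -1, 0, 1)ᵀ
v_3 = (0, 1, 0, 0)ᵀ

Let N = A − (1)·I. We want v_3 with N^3 v_3 = 0 but N^2 v_3 ≠ 0; then v_{j-1} := N · v_j for j = 3, …, 2.

Pick v_3 = (0, 1, 0, 0)ᵀ.
Then v_2 = N · v_3 = (2, -1, 0, 1)ᵀ.
Then v_1 = N · v_2 = (-2, 0, -1, -1)ᵀ.

Sanity check: (A − (1)·I) v_1 = (0, 0, 0, 0)ᵀ = 0. ✓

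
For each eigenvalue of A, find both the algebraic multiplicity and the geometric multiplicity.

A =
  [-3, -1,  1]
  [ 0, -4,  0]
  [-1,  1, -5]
λ = -4: alg = 3, geom = 2

Step 1 — factor the characteristic polynomial to read off the algebraic multiplicities:
  χ_A(x) = (x + 4)^3

Step 2 — compute geometric multiplicities via the rank-nullity identity g(λ) = n − rank(A − λI):
  rank(A − (-4)·I) = 1, so dim ker(A − (-4)·I) = n − 1 = 2

Summary:
  λ = -4: algebraic multiplicity = 3, geometric multiplicity = 2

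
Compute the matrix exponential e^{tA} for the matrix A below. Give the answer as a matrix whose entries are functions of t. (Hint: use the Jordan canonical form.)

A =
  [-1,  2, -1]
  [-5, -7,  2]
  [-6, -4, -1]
e^{tA} =
  [2*t*exp(-3*t) + exp(-3*t), 2*t*exp(-3*t), -t*exp(-3*t)]
  [-t^2*exp(-3*t) - 5*t*exp(-3*t), -t^2*exp(-3*t) - 4*t*exp(-3*t) + exp(-3*t), t^2*exp(-3*t)/2 + 2*t*exp(-3*t)]
  [-2*t^2*exp(-3*t) - 6*t*exp(-3*t), -2*t^2*exp(-3*t) - 4*t*exp(-3*t), t^2*exp(-3*t) + 2*t*exp(-3*t) + exp(-3*t)]

Strategy: write A = P · J · P⁻¹ where J is a Jordan canonical form, so e^{tA} = P · e^{tJ} · P⁻¹, and e^{tJ} can be computed block-by-block.

A has Jordan form
J =
  [-3,  1,  0]
  [ 0, -3,  1]
  [ 0,  0, -3]
(up to reordering of blocks).

Per-block formulas:
  For a 3×3 Jordan block J_3(-3): exp(t · J_3(-3)) = e^(-3t)·(I + t·N + (t^2/2)·N^2), where N is the 3×3 nilpotent shift.

After assembling e^{tJ} and conjugating by P, we get:

e^{tA} =
  [2*t*exp(-3*t) + exp(-3*t), 2*t*exp(-3*t), -t*exp(-3*t)]
  [-t^2*exp(-3*t) - 5*t*exp(-3*t), -t^2*exp(-3*t) - 4*t*exp(-3*t) + exp(-3*t), t^2*exp(-3*t)/2 + 2*t*exp(-3*t)]
  [-2*t^2*exp(-3*t) - 6*t*exp(-3*t), -2*t^2*exp(-3*t) - 4*t*exp(-3*t), t^2*exp(-3*t) + 2*t*exp(-3*t) + exp(-3*t)]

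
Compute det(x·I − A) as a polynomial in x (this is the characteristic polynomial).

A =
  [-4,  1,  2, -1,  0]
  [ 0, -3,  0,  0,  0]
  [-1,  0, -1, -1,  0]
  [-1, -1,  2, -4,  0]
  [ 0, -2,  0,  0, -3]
x^5 + 15*x^4 + 90*x^3 + 270*x^2 + 405*x + 243

Expanding det(x·I − A) (e.g. by cofactor expansion or by noting that A is similar to its Jordan form J, which has the same characteristic polynomial as A) gives
  χ_A(x) = x^5 + 15*x^4 + 90*x^3 + 270*x^2 + 405*x + 243
which factors as (x + 3)^5. The eigenvalues (with algebraic multiplicities) are λ = -3 with multiplicity 5.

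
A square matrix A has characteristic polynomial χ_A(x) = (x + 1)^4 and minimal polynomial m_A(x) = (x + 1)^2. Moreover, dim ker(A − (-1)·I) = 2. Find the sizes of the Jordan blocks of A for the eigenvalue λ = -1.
Block sizes for λ = -1: [2, 2]

Step 1 — from the characteristic polynomial, algebraic multiplicity of λ = -1 is 4. From dim ker(A − (-1)·I) = 2, there are exactly 2 Jordan blocks for λ = -1.
Step 2 — from the minimal polynomial, the factor (x + 1)^2 tells us the largest block for λ = -1 has size 2.
Step 3 — with total size 4, 2 blocks, and largest block 2, the block sizes (in nonincreasing order) are [2, 2].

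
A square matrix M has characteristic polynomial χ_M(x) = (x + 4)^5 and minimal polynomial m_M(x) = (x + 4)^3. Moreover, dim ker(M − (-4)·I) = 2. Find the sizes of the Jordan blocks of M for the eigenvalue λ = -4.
Block sizes for λ = -4: [3, 2]

Step 1 — from the characteristic polynomial, algebraic multiplicity of λ = -4 is 5. From dim ker(M − (-4)·I) = 2, there are exactly 2 Jordan blocks for λ = -4.
Step 2 — from the minimal polynomial, the factor (x + 4)^3 tells us the largest block for λ = -4 has size 3.
Step 3 — with total size 5, 2 blocks, and largest block 3, the block sizes (in nonincreasing order) are [3, 2].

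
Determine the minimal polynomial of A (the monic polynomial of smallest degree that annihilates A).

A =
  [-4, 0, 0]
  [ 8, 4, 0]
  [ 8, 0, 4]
x^2 - 16

The characteristic polynomial is χ_A(x) = (x - 4)^2*(x + 4), so the eigenvalues are known. The minimal polynomial is
  m_A(x) = Π_λ (x − λ)^{k_λ}
where k_λ is the size of the *largest* Jordan block for λ (equivalently, the smallest k with (A − λI)^k v = 0 for every generalised eigenvector v of λ).

  λ = -4: largest Jordan block has size 1, contributing (x + 4)
  λ = 4: largest Jordan block has size 1, contributing (x − 4)

So m_A(x) = (x - 4)*(x + 4) = x^2 - 16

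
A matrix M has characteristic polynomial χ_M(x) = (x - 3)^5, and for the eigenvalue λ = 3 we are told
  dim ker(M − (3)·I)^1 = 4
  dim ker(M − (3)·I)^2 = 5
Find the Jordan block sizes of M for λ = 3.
Block sizes for λ = 3: [2, 1, 1, 1]

From the dimensions of kernels of powers, the number of Jordan blocks of size at least j is d_j − d_{j−1} where d_j = dim ker(N^j) (with d_0 = 0). Computing the differences gives [4, 1].
The number of blocks of size exactly k is (#blocks of size ≥ k) − (#blocks of size ≥ k + 1), so the partition is: 3 block(s) of size 1, 1 block(s) of size 2.
In nonincreasing order the block sizes are [2, 1, 1, 1].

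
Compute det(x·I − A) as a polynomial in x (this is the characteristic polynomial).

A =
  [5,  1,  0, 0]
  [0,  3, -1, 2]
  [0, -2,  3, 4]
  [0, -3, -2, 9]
x^4 - 20*x^3 + 150*x^2 - 500*x + 625

Expanding det(x·I − A) (e.g. by cofactor expansion or by noting that A is similar to its Jordan form J, which has the same characteristic polynomial as A) gives
  χ_A(x) = x^4 - 20*x^3 + 150*x^2 - 500*x + 625
which factors as (x - 5)^4. The eigenvalues (with algebraic multiplicities) are λ = 5 with multiplicity 4.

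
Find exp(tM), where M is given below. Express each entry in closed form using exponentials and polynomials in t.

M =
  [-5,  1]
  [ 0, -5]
e^{tM} =
  [exp(-5*t), t*exp(-5*t)]
  [0, exp(-5*t)]

Strategy: write M = P · J · P⁻¹ where J is a Jordan canonical form, so e^{tM} = P · e^{tJ} · P⁻¹, and e^{tJ} can be computed block-by-block.

M has Jordan form
J =
  [-5,  1]
  [ 0, -5]
(up to reordering of blocks).

Per-block formulas:
  For a 2×2 Jordan block J_2(-5): exp(t · J_2(-5)) = e^(-5t)·(I + t·N), where N is the 2×2 nilpotent shift.

After assembling e^{tJ} and conjugating by P, we get:

e^{tM} =
  [exp(-5*t), t*exp(-5*t)]
  [0, exp(-5*t)]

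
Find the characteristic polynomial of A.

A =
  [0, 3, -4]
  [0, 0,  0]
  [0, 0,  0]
x^3

Expanding det(x·I − A) (e.g. by cofactor expansion or by noting that A is similar to its Jordan form J, which has the same characteristic polynomial as A) gives
  χ_A(x) = x^3
which factors as x^3. The eigenvalues (with algebraic multiplicities) are λ = 0 with multiplicity 3.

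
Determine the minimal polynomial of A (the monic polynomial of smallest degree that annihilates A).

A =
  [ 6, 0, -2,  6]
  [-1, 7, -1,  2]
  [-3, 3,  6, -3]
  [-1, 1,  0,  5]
x^3 - 18*x^2 + 108*x - 216

The characteristic polynomial is χ_A(x) = (x - 6)^4, so the eigenvalues are known. The minimal polynomial is
  m_A(x) = Π_λ (x − λ)^{k_λ}
where k_λ is the size of the *largest* Jordan block for λ (equivalently, the smallest k with (A − λI)^k v = 0 for every generalised eigenvector v of λ).

  λ = 6: largest Jordan block has size 3, contributing (x − 6)^3

So m_A(x) = (x - 6)^3 = x^3 - 18*x^2 + 108*x - 216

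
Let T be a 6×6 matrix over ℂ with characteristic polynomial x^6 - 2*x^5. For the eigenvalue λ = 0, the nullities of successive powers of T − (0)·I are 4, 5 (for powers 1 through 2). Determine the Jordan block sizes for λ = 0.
Block sizes for λ = 0: [2, 1, 1, 1]

From the dimensions of kernels of powers, the number of Jordan blocks of size at least j is d_j − d_{j−1} where d_j = dim ker(N^j) (with d_0 = 0). Computing the differences gives [4, 1].
The number of blocks of size exactly k is (#blocks of size ≥ k) − (#blocks of size ≥ k + 1), so the partition is: 3 block(s) of size 1, 1 block(s) of size 2.
In nonincreasing order the block sizes are [2, 1, 1, 1].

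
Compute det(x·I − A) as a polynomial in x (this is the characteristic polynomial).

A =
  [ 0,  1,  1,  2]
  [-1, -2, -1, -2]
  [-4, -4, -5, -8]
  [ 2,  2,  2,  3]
x^4 + 4*x^3 + 6*x^2 + 4*x + 1

Expanding det(x·I − A) (e.g. by cofactor expansion or by noting that A is similar to its Jordan form J, which has the same characteristic polynomial as A) gives
  χ_A(x) = x^4 + 4*x^3 + 6*x^2 + 4*x + 1
which factors as (x + 1)^4. The eigenvalues (with algebraic multiplicities) are λ = -1 with multiplicity 4.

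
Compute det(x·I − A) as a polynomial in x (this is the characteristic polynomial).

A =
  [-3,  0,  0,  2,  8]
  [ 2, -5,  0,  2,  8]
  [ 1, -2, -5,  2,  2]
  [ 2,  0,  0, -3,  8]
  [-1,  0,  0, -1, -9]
x^5 + 25*x^4 + 250*x^3 + 1250*x^2 + 3125*x + 3125

Expanding det(x·I − A) (e.g. by cofactor expansion or by noting that A is similar to its Jordan form J, which has the same characteristic polynomial as A) gives
  χ_A(x) = x^5 + 25*x^4 + 250*x^3 + 1250*x^2 + 3125*x + 3125
which factors as (x + 5)^5. The eigenvalues (with algebraic multiplicities) are λ = -5 with multiplicity 5.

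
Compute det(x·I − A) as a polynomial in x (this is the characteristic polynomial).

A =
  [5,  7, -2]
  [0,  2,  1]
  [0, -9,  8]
x^3 - 15*x^2 + 75*x - 125

Expanding det(x·I − A) (e.g. by cofactor expansion or by noting that A is similar to its Jordan form J, which has the same characteristic polynomial as A) gives
  χ_A(x) = x^3 - 15*x^2 + 75*x - 125
which factors as (x - 5)^3. The eigenvalues (with algebraic multiplicities) are λ = 5 with multiplicity 3.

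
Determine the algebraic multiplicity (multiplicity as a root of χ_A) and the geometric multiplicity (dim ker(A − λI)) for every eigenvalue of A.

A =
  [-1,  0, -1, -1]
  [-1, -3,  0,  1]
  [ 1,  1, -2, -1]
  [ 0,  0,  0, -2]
λ = -2: alg = 4, geom = 2

Step 1 — factor the characteristic polynomial to read off the algebraic multiplicities:
  χ_A(x) = (x + 2)^4

Step 2 — compute geometric multiplicities via the rank-nullity identity g(λ) = n − rank(A − λI):
  rank(A − (-2)·I) = 2, so dim ker(A − (-2)·I) = n − 2 = 2

Summary:
  λ = -2: algebraic multiplicity = 4, geometric multiplicity = 2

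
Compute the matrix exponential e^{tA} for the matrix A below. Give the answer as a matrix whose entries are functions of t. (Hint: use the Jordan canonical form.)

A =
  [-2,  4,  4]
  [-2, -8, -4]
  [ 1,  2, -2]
e^{tA} =
  [2*t*exp(-4*t) + exp(-4*t), 4*t*exp(-4*t), 4*t*exp(-4*t)]
  [-2*t*exp(-4*t), -4*t*exp(-4*t) + exp(-4*t), -4*t*exp(-4*t)]
  [t*exp(-4*t), 2*t*exp(-4*t), 2*t*exp(-4*t) + exp(-4*t)]

Strategy: write A = P · J · P⁻¹ where J is a Jordan canonical form, so e^{tA} = P · e^{tJ} · P⁻¹, and e^{tJ} can be computed block-by-block.

A has Jordan form
J =
  [-4,  1,  0]
  [ 0, -4,  0]
  [ 0,  0, -4]
(up to reordering of blocks).

Per-block formulas:
  For a 2×2 Jordan block J_2(-4): exp(t · J_2(-4)) = e^(-4t)·(I + t·N), where N is the 2×2 nilpotent shift.
  For a 1×1 block at λ = -4: exp(t · [-4]) = [e^(-4t)].

After assembling e^{tJ} and conjugating by P, we get:

e^{tA} =
  [2*t*exp(-4*t) + exp(-4*t), 4*t*exp(-4*t), 4*t*exp(-4*t)]
  [-2*t*exp(-4*t), -4*t*exp(-4*t) + exp(-4*t), -4*t*exp(-4*t)]
  [t*exp(-4*t), 2*t*exp(-4*t), 2*t*exp(-4*t) + exp(-4*t)]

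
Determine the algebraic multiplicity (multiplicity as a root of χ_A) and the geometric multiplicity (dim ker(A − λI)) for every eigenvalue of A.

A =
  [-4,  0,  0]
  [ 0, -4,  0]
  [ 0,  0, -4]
λ = -4: alg = 3, geom = 3

Step 1 — factor the characteristic polynomial to read off the algebraic multiplicities:
  χ_A(x) = (x + 4)^3

Step 2 — compute geometric multiplicities via the rank-nullity identity g(λ) = n − rank(A − λI):
  rank(A − (-4)·I) = 0, so dim ker(A − (-4)·I) = n − 0 = 3

Summary:
  λ = -4: algebraic multiplicity = 3, geometric multiplicity = 3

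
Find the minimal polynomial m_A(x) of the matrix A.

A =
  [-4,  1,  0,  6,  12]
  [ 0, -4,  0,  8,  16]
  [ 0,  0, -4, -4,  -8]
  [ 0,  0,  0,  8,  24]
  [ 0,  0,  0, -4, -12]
x^3 + 8*x^2 + 16*x

The characteristic polynomial is χ_A(x) = x*(x + 4)^4, so the eigenvalues are known. The minimal polynomial is
  m_A(x) = Π_λ (x − λ)^{k_λ}
where k_λ is the size of the *largest* Jordan block for λ (equivalently, the smallest k with (A − λI)^k v = 0 for every generalised eigenvector v of λ).

  λ = -4: largest Jordan block has size 2, contributing (x + 4)^2
  λ = 0: largest Jordan block has size 1, contributing (x − 0)

So m_A(x) = x*(x + 4)^2 = x^3 + 8*x^2 + 16*x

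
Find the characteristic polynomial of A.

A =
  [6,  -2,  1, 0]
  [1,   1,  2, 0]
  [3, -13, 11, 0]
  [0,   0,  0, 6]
x^4 - 24*x^3 + 216*x^2 - 864*x + 1296

Expanding det(x·I − A) (e.g. by cofactor expansion or by noting that A is similar to its Jordan form J, which has the same characteristic polynomial as A) gives
  χ_A(x) = x^4 - 24*x^3 + 216*x^2 - 864*x + 1296
which factors as (x - 6)^4. The eigenvalues (with algebraic multiplicities) are λ = 6 with multiplicity 4.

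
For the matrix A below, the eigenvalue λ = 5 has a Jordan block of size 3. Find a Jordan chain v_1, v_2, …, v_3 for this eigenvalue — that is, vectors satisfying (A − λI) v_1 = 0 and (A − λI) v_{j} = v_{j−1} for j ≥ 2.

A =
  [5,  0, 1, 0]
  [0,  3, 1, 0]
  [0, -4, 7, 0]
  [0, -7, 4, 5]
A Jordan chain for λ = 5 of length 3:
v_1 = (-4, 0, 0, -2)ᵀ
v_2 = (0, -2, -4, -7)ᵀ
v_3 = (0, 1, 0, 0)ᵀ

Let N = A − (5)·I. We want v_3 with N^3 v_3 = 0 but N^2 v_3 ≠ 0; then v_{j-1} := N · v_j for j = 3, …, 2.

Pick v_3 = (0, 1, 0, 0)ᵀ.
Then v_2 = N · v_3 = (0, -2, -4, -7)ᵀ.
Then v_1 = N · v_2 = (-4, 0, 0, -2)ᵀ.

Sanity check: (A − (5)·I) v_1 = (0, 0, 0, 0)ᵀ = 0. ✓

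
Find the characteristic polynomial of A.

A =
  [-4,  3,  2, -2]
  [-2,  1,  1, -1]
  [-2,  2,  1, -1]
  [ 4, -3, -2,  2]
x^4

Expanding det(x·I − A) (e.g. by cofactor expansion or by noting that A is similar to its Jordan form J, which has the same characteristic polynomial as A) gives
  χ_A(x) = x^4
which factors as x^4. The eigenvalues (with algebraic multiplicities) are λ = 0 with multiplicity 4.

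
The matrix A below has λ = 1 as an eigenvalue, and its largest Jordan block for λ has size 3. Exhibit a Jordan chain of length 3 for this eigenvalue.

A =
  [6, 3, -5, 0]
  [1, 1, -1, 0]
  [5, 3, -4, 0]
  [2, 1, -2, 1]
A Jordan chain for λ = 1 of length 3:
v_1 = (3, 0, 3, 1)ᵀ
v_2 = (5, 1, 5, 2)ᵀ
v_3 = (1, 0, 0, 0)ᵀ

Let N = A − (1)·I. We want v_3 with N^3 v_3 = 0 but N^2 v_3 ≠ 0; then v_{j-1} := N · v_j for j = 3, …, 2.

Pick v_3 = (1, 0, 0, 0)ᵀ.
Then v_2 = N · v_3 = (5, 1, 5, 2)ᵀ.
Then v_1 = N · v_2 = (3, 0, 3, 1)ᵀ.

Sanity check: (A − (1)·I) v_1 = (0, 0, 0, 0)ᵀ = 0. ✓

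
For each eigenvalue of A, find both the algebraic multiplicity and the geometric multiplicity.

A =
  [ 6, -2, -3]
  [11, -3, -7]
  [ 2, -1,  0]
λ = 1: alg = 3, geom = 1

Step 1 — factor the characteristic polynomial to read off the algebraic multiplicities:
  χ_A(x) = (x - 1)^3

Step 2 — compute geometric multiplicities via the rank-nullity identity g(λ) = n − rank(A − λI):
  rank(A − (1)·I) = 2, so dim ker(A − (1)·I) = n − 2 = 1

Summary:
  λ = 1: algebraic multiplicity = 3, geometric multiplicity = 1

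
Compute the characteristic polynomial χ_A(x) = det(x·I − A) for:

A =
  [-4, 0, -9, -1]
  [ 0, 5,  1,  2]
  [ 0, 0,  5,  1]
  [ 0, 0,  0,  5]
x^4 - 11*x^3 + 15*x^2 + 175*x - 500

Expanding det(x·I − A) (e.g. by cofactor expansion or by noting that A is similar to its Jordan form J, which has the same characteristic polynomial as A) gives
  χ_A(x) = x^4 - 11*x^3 + 15*x^2 + 175*x - 500
which factors as (x - 5)^3*(x + 4). The eigenvalues (with algebraic multiplicities) are λ = -4 with multiplicity 1, λ = 5 with multiplicity 3.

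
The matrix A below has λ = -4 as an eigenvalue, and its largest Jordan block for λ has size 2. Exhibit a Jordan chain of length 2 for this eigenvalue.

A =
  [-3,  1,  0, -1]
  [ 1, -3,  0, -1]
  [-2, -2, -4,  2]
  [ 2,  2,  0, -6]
A Jordan chain for λ = -4 of length 2:
v_1 = (1, 1, -2, 2)ᵀ
v_2 = (1, 0, 0, 0)ᵀ

Let N = A − (-4)·I. We want v_2 with N^2 v_2 = 0 but N^1 v_2 ≠ 0; then v_{j-1} := N · v_j for j = 2, …, 2.

Pick v_2 = (1, 0, 0, 0)ᵀ.
Then v_1 = N · v_2 = (1, 1, -2, 2)ᵀ.

Sanity check: (A − (-4)·I) v_1 = (0, 0, 0, 0)ᵀ = 0. ✓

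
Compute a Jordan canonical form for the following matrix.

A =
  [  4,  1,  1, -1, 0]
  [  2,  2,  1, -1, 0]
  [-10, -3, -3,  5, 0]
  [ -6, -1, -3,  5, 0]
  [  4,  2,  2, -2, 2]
J_3(2) ⊕ J_1(2) ⊕ J_1(2)

The characteristic polynomial is
  det(x·I − A) = x^5 - 10*x^4 + 40*x^3 - 80*x^2 + 80*x - 32 = (x - 2)^5

Eigenvalues and multiplicities (the geometric multiplicity of λ is n − rank(A − λI), which equals the number of Jordan blocks for λ):
  λ = 2: algebraic multiplicity = 5, geometric multiplicity = 3

Determining the block sizes for each eigenvalue:
  λ = 2: with am = 5 and gm = 3, the partition is not yet determined (e.g. several partitions of 5 into 3 parts exist). Let N = A − (2)·I. Computing rank(N^1) = 2, rank(N^2) = 1, rank(N^3) = 0; the number of blocks of size ≥ j is rank(N^{j−1}) − rank(N^j), giving [3, 1, 1]. So we have 1 block(s) of size 3, 2 block(s) of size 1 → block sizes [3, 1, 1]

Assembling the blocks gives a Jordan form
J =
  [2, 1, 0, 0, 0]
  [0, 2, 1, 0, 0]
  [0, 0, 2, 0, 0]
  [0, 0, 0, 2, 0]
  [0, 0, 0, 0, 2]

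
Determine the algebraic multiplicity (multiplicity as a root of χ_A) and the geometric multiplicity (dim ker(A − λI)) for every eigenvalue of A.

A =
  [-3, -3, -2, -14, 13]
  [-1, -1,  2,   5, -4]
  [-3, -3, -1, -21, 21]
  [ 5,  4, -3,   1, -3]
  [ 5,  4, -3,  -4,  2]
λ = -4: alg = 1, geom = 1; λ = -1: alg = 3, geom = 1; λ = 5: alg = 1, geom = 1

Step 1 — factor the characteristic polynomial to read off the algebraic multiplicities:
  χ_A(x) = (x - 5)*(x + 1)^3*(x + 4)

Step 2 — compute geometric multiplicities via the rank-nullity identity g(λ) = n − rank(A − λI):
  rank(A − (-4)·I) = 4, so dim ker(A − (-4)·I) = n − 4 = 1
  rank(A − (-1)·I) = 4, so dim ker(A − (-1)·I) = n − 4 = 1
  rank(A − (5)·I) = 4, so dim ker(A − (5)·I) = n − 4 = 1

Summary:
  λ = -4: algebraic multiplicity = 1, geometric multiplicity = 1
  λ = -1: algebraic multiplicity = 3, geometric multiplicity = 1
  λ = 5: algebraic multiplicity = 1, geometric multiplicity = 1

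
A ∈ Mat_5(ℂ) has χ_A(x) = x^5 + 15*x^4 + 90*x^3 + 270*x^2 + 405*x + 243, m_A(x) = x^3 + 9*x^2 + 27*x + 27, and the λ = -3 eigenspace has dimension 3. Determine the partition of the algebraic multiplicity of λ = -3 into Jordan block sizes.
Block sizes for λ = -3: [3, 1, 1]

Step 1 — from the characteristic polynomial, algebraic multiplicity of λ = -3 is 5. From dim ker(A − (-3)·I) = 3, there are exactly 3 Jordan blocks for λ = -3.
Step 2 — from the minimal polynomial, the factor (x + 3)^3 tells us the largest block for λ = -3 has size 3.
Step 3 — with total size 5, 3 blocks, and largest block 3, the block sizes (in nonincreasing order) are [3, 1, 1].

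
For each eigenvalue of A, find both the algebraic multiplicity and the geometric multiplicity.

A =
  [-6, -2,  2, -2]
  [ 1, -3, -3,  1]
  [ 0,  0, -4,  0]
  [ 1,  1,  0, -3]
λ = -4: alg = 4, geom = 2

Step 1 — factor the characteristic polynomial to read off the algebraic multiplicities:
  χ_A(x) = (x + 4)^4

Step 2 — compute geometric multiplicities via the rank-nullity identity g(λ) = n − rank(A − λI):
  rank(A − (-4)·I) = 2, so dim ker(A − (-4)·I) = n − 2 = 2

Summary:
  λ = -4: algebraic multiplicity = 4, geometric multiplicity = 2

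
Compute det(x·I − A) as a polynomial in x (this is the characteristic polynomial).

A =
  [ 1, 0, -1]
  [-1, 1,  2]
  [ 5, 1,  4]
x^3 - 6*x^2 + 12*x - 8

Expanding det(x·I − A) (e.g. by cofactor expansion or by noting that A is similar to its Jordan form J, which has the same characteristic polynomial as A) gives
  χ_A(x) = x^3 - 6*x^2 + 12*x - 8
which factors as (x - 2)^3. The eigenvalues (with algebraic multiplicities) are λ = 2 with multiplicity 3.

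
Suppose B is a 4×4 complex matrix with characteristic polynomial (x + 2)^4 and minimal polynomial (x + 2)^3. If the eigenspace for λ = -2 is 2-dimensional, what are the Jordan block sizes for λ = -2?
Block sizes for λ = -2: [3, 1]

Step 1 — from the characteristic polynomial, algebraic multiplicity of λ = -2 is 4. From dim ker(B − (-2)·I) = 2, there are exactly 2 Jordan blocks for λ = -2.
Step 2 — from the minimal polynomial, the factor (x + 2)^3 tells us the largest block for λ = -2 has size 3.
Step 3 — with total size 4, 2 blocks, and largest block 3, the block sizes (in nonincreasing order) are [3, 1].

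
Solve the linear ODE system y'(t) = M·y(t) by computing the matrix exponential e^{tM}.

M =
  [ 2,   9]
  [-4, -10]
e^{tM} =
  [6*t*exp(-4*t) + exp(-4*t), 9*t*exp(-4*t)]
  [-4*t*exp(-4*t), -6*t*exp(-4*t) + exp(-4*t)]

Strategy: write M = P · J · P⁻¹ where J is a Jordan canonical form, so e^{tM} = P · e^{tJ} · P⁻¹, and e^{tJ} can be computed block-by-block.

M has Jordan form
J =
  [-4,  1]
  [ 0, -4]
(up to reordering of blocks).

Per-block formulas:
  For a 2×2 Jordan block J_2(-4): exp(t · J_2(-4)) = e^(-4t)·(I + t·N), where N is the 2×2 nilpotent shift.

After assembling e^{tJ} and conjugating by P, we get:

e^{tM} =
  [6*t*exp(-4*t) + exp(-4*t), 9*t*exp(-4*t)]
  [-4*t*exp(-4*t), -6*t*exp(-4*t) + exp(-4*t)]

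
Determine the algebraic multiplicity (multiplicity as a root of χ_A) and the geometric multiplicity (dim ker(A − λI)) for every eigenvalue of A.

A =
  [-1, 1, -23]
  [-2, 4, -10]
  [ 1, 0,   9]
λ = 4: alg = 3, geom = 1

Step 1 — factor the characteristic polynomial to read off the algebraic multiplicities:
  χ_A(x) = (x - 4)^3

Step 2 — compute geometric multiplicities via the rank-nullity identity g(λ) = n − rank(A − λI):
  rank(A − (4)·I) = 2, so dim ker(A − (4)·I) = n − 2 = 1

Summary:
  λ = 4: algebraic multiplicity = 3, geometric multiplicity = 1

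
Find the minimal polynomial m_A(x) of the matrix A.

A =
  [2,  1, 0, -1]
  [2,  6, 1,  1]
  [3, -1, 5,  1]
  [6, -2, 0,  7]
x^3 - 15*x^2 + 75*x - 125

The characteristic polynomial is χ_A(x) = (x - 5)^4, so the eigenvalues are known. The minimal polynomial is
  m_A(x) = Π_λ (x − λ)^{k_λ}
where k_λ is the size of the *largest* Jordan block for λ (equivalently, the smallest k with (A − λI)^k v = 0 for every generalised eigenvector v of λ).

  λ = 5: largest Jordan block has size 3, contributing (x − 5)^3

So m_A(x) = (x - 5)^3 = x^3 - 15*x^2 + 75*x - 125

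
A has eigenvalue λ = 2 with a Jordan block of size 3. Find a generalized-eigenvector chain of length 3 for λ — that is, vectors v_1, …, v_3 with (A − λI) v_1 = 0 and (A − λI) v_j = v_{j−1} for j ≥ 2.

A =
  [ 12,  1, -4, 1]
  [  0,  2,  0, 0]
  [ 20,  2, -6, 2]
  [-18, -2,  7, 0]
A Jordan chain for λ = 2 of length 3:
v_1 = (2, 0, 4, -4)ᵀ
v_2 = (10, 0, 20, -18)ᵀ
v_3 = (1, 0, 0, 0)ᵀ

Let N = A − (2)·I. We want v_3 with N^3 v_3 = 0 but N^2 v_3 ≠ 0; then v_{j-1} := N · v_j for j = 3, …, 2.

Pick v_3 = (1, 0, 0, 0)ᵀ.
Then v_2 = N · v_3 = (10, 0, 20, -18)ᵀ.
Then v_1 = N · v_2 = (2, 0, 4, -4)ᵀ.

Sanity check: (A − (2)·I) v_1 = (0, 0, 0, 0)ᵀ = 0. ✓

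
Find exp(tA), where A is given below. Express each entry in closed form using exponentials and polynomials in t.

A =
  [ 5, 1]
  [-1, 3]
e^{tA} =
  [t*exp(4*t) + exp(4*t), t*exp(4*t)]
  [-t*exp(4*t), -t*exp(4*t) + exp(4*t)]

Strategy: write A = P · J · P⁻¹ where J is a Jordan canonical form, so e^{tA} = P · e^{tJ} · P⁻¹, and e^{tJ} can be computed block-by-block.

A has Jordan form
J =
  [4, 1]
  [0, 4]
(up to reordering of blocks).

Per-block formulas:
  For a 2×2 Jordan block J_2(4): exp(t · J_2(4)) = e^(4t)·(I + t·N), where N is the 2×2 nilpotent shift.

After assembling e^{tJ} and conjugating by P, we get:

e^{tA} =
  [t*exp(4*t) + exp(4*t), t*exp(4*t)]
  [-t*exp(4*t), -t*exp(4*t) + exp(4*t)]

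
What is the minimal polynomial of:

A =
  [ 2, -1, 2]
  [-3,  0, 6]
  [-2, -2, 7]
x^2 - 6*x + 9

The characteristic polynomial is χ_A(x) = (x - 3)^3, so the eigenvalues are known. The minimal polynomial is
  m_A(x) = Π_λ (x − λ)^{k_λ}
where k_λ is the size of the *largest* Jordan block for λ (equivalently, the smallest k with (A − λI)^k v = 0 for every generalised eigenvector v of λ).

  λ = 3: largest Jordan block has size 2, contributing (x − 3)^2

So m_A(x) = (x - 3)^2 = x^2 - 6*x + 9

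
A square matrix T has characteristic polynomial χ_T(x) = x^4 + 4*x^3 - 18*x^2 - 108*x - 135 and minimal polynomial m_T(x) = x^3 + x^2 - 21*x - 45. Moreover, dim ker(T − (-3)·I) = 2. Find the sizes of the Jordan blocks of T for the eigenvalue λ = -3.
Block sizes for λ = -3: [2, 1]

Step 1 — from the characteristic polynomial, algebraic multiplicity of λ = -3 is 3. From dim ker(T − (-3)·I) = 2, there are exactly 2 Jordan blocks for λ = -3.
Step 2 — from the minimal polynomial, the factor (x + 3)^2 tells us the largest block for λ = -3 has size 2.
Step 3 — with total size 3, 2 blocks, and largest block 2, the block sizes (in nonincreasing order) are [2, 1].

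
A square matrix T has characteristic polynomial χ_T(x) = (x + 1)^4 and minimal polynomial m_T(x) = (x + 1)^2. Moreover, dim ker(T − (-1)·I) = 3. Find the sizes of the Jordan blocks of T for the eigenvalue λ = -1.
Block sizes for λ = -1: [2, 1, 1]

Step 1 — from the characteristic polynomial, algebraic multiplicity of λ = -1 is 4. From dim ker(T − (-1)·I) = 3, there are exactly 3 Jordan blocks for λ = -1.
Step 2 — from the minimal polynomial, the factor (x + 1)^2 tells us the largest block for λ = -1 has size 2.
Step 3 — with total size 4, 3 blocks, and largest block 2, the block sizes (in nonincreasing order) are [2, 1, 1].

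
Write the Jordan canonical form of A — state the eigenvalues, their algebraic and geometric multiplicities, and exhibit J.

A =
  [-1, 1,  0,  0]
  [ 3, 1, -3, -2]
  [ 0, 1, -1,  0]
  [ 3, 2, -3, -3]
J_3(-1) ⊕ J_1(-1)

The characteristic polynomial is
  det(x·I − A) = x^4 + 4*x^3 + 6*x^2 + 4*x + 1 = (x + 1)^4

Eigenvalues and multiplicities (the geometric multiplicity of λ is n − rank(A − λI), which equals the number of Jordan blocks for λ):
  λ = -1: algebraic multiplicity = 4, geometric multiplicity = 2

Determining the block sizes for each eigenvalue:
  λ = -1: with am = 4 and gm = 2, the partition is not yet determined (e.g. several partitions of 4 into 2 parts exist). Let N = A − (-1)·I. Computing rank(N^1) = 2, rank(N^2) = 1, rank(N^3) = 0; the number of blocks of size ≥ j is rank(N^{j−1}) − rank(N^j), giving [2, 1, 1]. So we have 1 block(s) of size 3, 1 block(s) of size 1 → block sizes [3, 1]

Assembling the blocks gives a Jordan form
J =
  [-1,  1,  0,  0]
  [ 0, -1,  1,  0]
  [ 0,  0, -1,  0]
  [ 0,  0,  0, -1]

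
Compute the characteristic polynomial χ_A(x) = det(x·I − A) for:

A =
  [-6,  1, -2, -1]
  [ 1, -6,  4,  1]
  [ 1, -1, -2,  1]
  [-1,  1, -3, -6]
x^4 + 20*x^3 + 150*x^2 + 500*x + 625

Expanding det(x·I − A) (e.g. by cofactor expansion or by noting that A is similar to its Jordan form J, which has the same characteristic polynomial as A) gives
  χ_A(x) = x^4 + 20*x^3 + 150*x^2 + 500*x + 625
which factors as (x + 5)^4. The eigenvalues (with algebraic multiplicities) are λ = -5 with multiplicity 4.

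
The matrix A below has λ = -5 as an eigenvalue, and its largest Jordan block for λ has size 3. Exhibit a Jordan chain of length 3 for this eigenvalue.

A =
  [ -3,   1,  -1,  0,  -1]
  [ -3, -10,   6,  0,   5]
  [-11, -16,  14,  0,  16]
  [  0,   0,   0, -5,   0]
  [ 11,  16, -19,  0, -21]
A Jordan chain for λ = -5 of length 3:
v_1 = (1, -2, -7, 0, 7)ᵀ
v_2 = (2, -3, -11, 0, 11)ᵀ
v_3 = (1, 0, 0, 0, 0)ᵀ

Let N = A − (-5)·I. We want v_3 with N^3 v_3 = 0 but N^2 v_3 ≠ 0; then v_{j-1} := N · v_j for j = 3, …, 2.

Pick v_3 = (1, 0, 0, 0, 0)ᵀ.
Then v_2 = N · v_3 = (2, -3, -11, 0, 11)ᵀ.
Then v_1 = N · v_2 = (1, -2, -7, 0, 7)ᵀ.

Sanity check: (A − (-5)·I) v_1 = (0, 0, 0, 0, 0)ᵀ = 0. ✓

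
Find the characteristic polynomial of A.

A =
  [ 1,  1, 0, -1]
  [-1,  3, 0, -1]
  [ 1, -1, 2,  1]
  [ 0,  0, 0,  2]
x^4 - 8*x^3 + 24*x^2 - 32*x + 16

Expanding det(x·I − A) (e.g. by cofactor expansion or by noting that A is similar to its Jordan form J, which has the same characteristic polynomial as A) gives
  χ_A(x) = x^4 - 8*x^3 + 24*x^2 - 32*x + 16
which factors as (x - 2)^4. The eigenvalues (with algebraic multiplicities) are λ = 2 with multiplicity 4.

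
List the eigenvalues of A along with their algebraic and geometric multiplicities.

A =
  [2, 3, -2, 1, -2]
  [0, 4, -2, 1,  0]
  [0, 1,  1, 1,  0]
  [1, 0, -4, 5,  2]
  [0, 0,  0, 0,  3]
λ = 3: alg = 5, geom = 3

Step 1 — factor the characteristic polynomial to read off the algebraic multiplicities:
  χ_A(x) = (x - 3)^5

Step 2 — compute geometric multiplicities via the rank-nullity identity g(λ) = n − rank(A − λI):
  rank(A − (3)·I) = 2, so dim ker(A − (3)·I) = n − 2 = 3

Summary:
  λ = 3: algebraic multiplicity = 5, geometric multiplicity = 3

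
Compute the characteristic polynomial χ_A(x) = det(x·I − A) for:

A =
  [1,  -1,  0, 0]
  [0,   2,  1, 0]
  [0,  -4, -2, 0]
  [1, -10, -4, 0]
x^4 - x^3

Expanding det(x·I − A) (e.g. by cofactor expansion or by noting that A is similar to its Jordan form J, which has the same characteristic polynomial as A) gives
  χ_A(x) = x^4 - x^3
which factors as x^3*(x - 1). The eigenvalues (with algebraic multiplicities) are λ = 0 with multiplicity 3, λ = 1 with multiplicity 1.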